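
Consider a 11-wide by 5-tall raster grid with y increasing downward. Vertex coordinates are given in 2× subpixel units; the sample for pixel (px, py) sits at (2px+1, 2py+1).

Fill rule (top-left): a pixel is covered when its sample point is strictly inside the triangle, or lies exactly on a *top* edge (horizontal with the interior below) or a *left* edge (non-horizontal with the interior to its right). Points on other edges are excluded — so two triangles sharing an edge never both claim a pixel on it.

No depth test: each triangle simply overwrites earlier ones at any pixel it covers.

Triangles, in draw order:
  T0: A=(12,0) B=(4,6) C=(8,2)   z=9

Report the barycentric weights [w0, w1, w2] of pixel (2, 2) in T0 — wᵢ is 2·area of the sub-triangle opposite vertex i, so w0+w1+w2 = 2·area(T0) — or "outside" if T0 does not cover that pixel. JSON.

T0:
  2·area = 8
  edge (12, 0)→(4, 6): d=(-8,6) right/bottom  bias=-1
  edge (4, 6)→(8, 2): d=(4,-4) top-left  bias=+0
  edge (8, 2)→(12, 0): d=(4,-2) top-left  bias=+0
    (4,0)@(9, 1): e=[10,0,-2] → .  [on edge]
    (3,1)@(7, 3): e=[6,0,2] → X  [on edge]
    (4,1)@(9, 3): e=[-6,8,6] → .
    (2,2)@(5, 5): e=[2,0,6] → X  [on edge]
    (3,2)@(7, 5): e=[-10,8,10] → .
    (1,3)@(3, 7): e=[-2,0,10] → .  [on edge]
    (2,3)@(5, 7): e=[-14,8,14] → .
    (0,4)@(1, 9): e=[-6,0,14] → .  [on edge]
  covered (2 px):
    . . . . . . . . . . .
    . . . X . . . . . . .
    . . X . . . . . . . .
    . . . . . . . . . . .
    . . . . . . . . . . .

Result: [0,6,2]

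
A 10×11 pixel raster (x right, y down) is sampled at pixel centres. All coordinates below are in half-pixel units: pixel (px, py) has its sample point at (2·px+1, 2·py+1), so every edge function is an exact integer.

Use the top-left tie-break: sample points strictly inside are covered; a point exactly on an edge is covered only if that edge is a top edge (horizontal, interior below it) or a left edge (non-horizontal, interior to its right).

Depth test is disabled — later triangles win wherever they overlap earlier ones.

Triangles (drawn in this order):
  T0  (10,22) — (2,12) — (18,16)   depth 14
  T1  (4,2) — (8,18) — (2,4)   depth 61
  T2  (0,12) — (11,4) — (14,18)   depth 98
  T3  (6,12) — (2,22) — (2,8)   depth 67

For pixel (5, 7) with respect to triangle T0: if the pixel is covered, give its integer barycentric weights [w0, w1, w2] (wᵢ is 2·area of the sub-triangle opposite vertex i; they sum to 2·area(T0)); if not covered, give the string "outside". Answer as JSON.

T0:
  2·area = 128
  edge (10, 22)→(2, 12): d=(-8,-10) top-left  bias=+0
  edge (2, 12)→(18, 16): d=(16,4) right/bottom  bias=-1
  edge (18, 16)→(10, 22): d=(-8,6) right/bottom  bias=-1
    (1,6)@(3, 13): e=[2,12,114] → #
    (2,6)@(5, 13): e=[22,4,102] → #
    (3,6)@(7, 13): e=[42,-4,90] → ·
    (1,7)@(3, 15): e=[-14,44,98] → ·
    (2,7)@(5, 15): e=[6,36,86] → #
    (3,7)@(7, 15): e=[26,28,74] → #
    (4,7)@(9, 15): e=[46,20,62] → #
    (5,7)@(11, 15): e=[66,12,50] → #
    (6,7)@(13, 15): e=[86,4,38] → #
    (7,7)@(15, 15): e=[106,-4,26] → ·
    (2,8)@(5, 17): e=[-10,68,70] → ·
    (3,8)@(7, 17): e=[10,60,58] → #
  covered (16 px):
    · · · · · · · · · ·
    · · · · · · · · · ·
    · · · · · · · · · ·
    · · · · · · · · · ·
    · · · · · · · · · ·
    · · · · · · · · · ·
    · # # · · · · · · ·
    · · # # # # # · · ·
    · · · # # # # # · ·
    · · · · # # # · · ·
    · · · · · # · · · ·
T1:
  2·area = 40
  edge (4, 2)→(8, 18): d=(4,16) right/bottom  bias=-1
  edge (8, 18)→(2, 4): d=(-6,-14) top-left  bias=+0
  edge (2, 4)→(4, 2): d=(2,-2) top-left  bias=+0
    (2,0)@(5, 1): e=[-20,60,0] → ·  [on edge]
    (1,1)@(3, 3): e=[20,20,0] → #  [on edge]
    (2,1)@(5, 3): e=[-12,48,4] → ·
    (0,2)@(1, 5): e=[60,-20,0] → ·  [on edge]
    (1,2)@(3, 5): e=[28,8,4] → #
    (2,2)@(5, 5): e=[-4,36,8] → ·
    (1,3)@(3, 7): e=[36,-4,8] → ·
    (2,3)@(5, 7): e=[4,24,12] → #
    (3,3)@(7, 7): e=[-28,52,16] → ·
    (2,4)@(5, 9): e=[12,12,16] → #
    (3,4)@(7, 9): e=[-20,40,20] → ·
    (2,5)@(5, 11): e=[20,0,20] → #  [on edge]
  covered (6 px):
    · · · · · · · · · ·
    · # · · · · · · · ·
    · # · · · · · · · ·
    · · # · · · · · · ·
    · · # · · · · · · ·
    · · # · · · · · · ·
    · · · · · · · · · ·
    · · · # · · · · · ·
    · · · · · · · · · ·
    · · · · · · · · · ·
    · · · · · · · · · ·
T2:
  2·area = 178
  edge (0, 12)→(11, 4): d=(11,-8) top-left  bias=+0
  edge (11, 4)→(14, 18): d=(3,14) right/bottom  bias=-1
  edge (14, 18)→(0, 12): d=(-14,-6) top-left  bias=+0
    (5,2)@(11, 5): e=[11,3,164] → #
    (6,2)@(13, 5): e=[27,-25,176] → ·
    (3,3)@(7, 7): e=[1,65,112] → #
    (4,3)@(9, 7): e=[17,37,124] → #
    (6,3)@(13, 7): e=[49,-19,148] → ·
    (2,4)@(5, 9): e=[7,99,72] → #
    (6,4)@(13, 9): e=[71,-13,120] → ·
    (1,5)@(3, 11): e=[13,133,32] → #
    (6,5)@(13, 11): e=[93,-7,92] → ·
    (1,6)@(3, 13): e=[35,139,4] → #
    (6,6)@(13, 13): e=[115,-1,64] → ·
    (1,7)@(3, 15): e=[57,145,-24] → ·
    (3,7)@(7, 15): e=[89,89,0] → #  [on edge]
  covered (23 px):
    · · · · · · · · · ·
    · · · · · · · · · ·
    · · · · · # · · · ·
    · · · # # # · · · ·
    · · # # # # · · · ·
    · # # # # # · · · ·
    · # # # # # · · · ·
    · · · # # # # · · ·
    · · · · · · # · · ·
    · · · · · · · · · ·
    · · · · · · · · · ·
T3:
  2·area = 56
  edge (6, 12)→(2, 22): d=(-4,10) right/bottom  bias=-1
  edge (2, 22)→(2, 8): d=(0,-14) top-left  bias=+0
  edge (2, 8)→(6, 12): d=(4,4) right/bottom  bias=-1
    (0,3)@(1, 7): e=[70,-14,0] → ·  [on edge]
    (1,4)@(3, 9): e=[42,14,0] → ·  [on edge]
    (1,5)@(3, 11): e=[34,14,8] → #
    (2,5)@(5, 11): e=[14,42,0] → ·  [on edge]
    (1,6)@(3, 13): e=[26,14,16] → #
    (2,6)@(5, 13): e=[6,42,8] → #
    (3,6)@(7, 13): e=[-14,70,0] → ·  [on edge]
    (1,7)@(3, 15): e=[18,14,24] → #
    (2,7)@(5, 15): e=[-2,42,16] → ·
    (4,7)@(9, 15): e=[-42,98,0] → ·  [on edge]
    (1,8)@(3, 17): e=[10,14,32] → #
    (2,8)@(5, 17): e=[-10,42,24] → ·
    (5,8)@(11, 17): e=[-70,126,0] → ·  [on edge]
    (6,9)@(13, 19): e=[-98,154,0] → ·  [on edge]
    (7,10)@(15, 21): e=[-126,182,0] → ·  [on edge]
  covered (6 px):
    · · · · · · · · · ·
    · · · · · · · · · ·
    · · · · · · · · · ·
    · · · · · · · · · ·
    · · · · · · · · · ·
    · # · · · · · · · ·
    · # # · · · · · · ·
    · # · · · · · · · ·
    · # · · · · · · · ·
    · # · · · · · · · ·
    · · · · · · · · · ·

Final: [12,50,66]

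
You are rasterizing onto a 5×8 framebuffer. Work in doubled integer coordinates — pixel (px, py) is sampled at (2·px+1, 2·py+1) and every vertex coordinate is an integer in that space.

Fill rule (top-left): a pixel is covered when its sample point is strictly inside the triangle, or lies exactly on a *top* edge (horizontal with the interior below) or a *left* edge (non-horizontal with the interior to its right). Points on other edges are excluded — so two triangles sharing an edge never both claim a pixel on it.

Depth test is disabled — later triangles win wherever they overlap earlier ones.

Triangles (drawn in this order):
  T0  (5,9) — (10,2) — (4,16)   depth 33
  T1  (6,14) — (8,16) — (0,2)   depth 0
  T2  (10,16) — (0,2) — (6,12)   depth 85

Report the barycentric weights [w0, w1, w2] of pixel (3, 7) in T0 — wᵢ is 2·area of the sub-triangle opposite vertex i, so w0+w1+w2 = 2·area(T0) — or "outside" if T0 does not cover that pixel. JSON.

T0:
  2·area = 28
  edge (5, 9)→(10, 2): d=(5,-7) top-left  bias=+0
  edge (10, 2)→(4, 16): d=(-6,14) right/bottom  bias=-1
  edge (4, 16)→(5, 9): d=(1,-7) top-left  bias=+0
    (3,3)@(7, 7): e=[4,12,12] → #
    (4,3)@(9, 7): e=[18,-16,26] → ·
    (2,4)@(5, 9): e=[0,28,0] → #  [on edge]
    (3,4)@(7, 9): e=[14,0,14] → ·  [on edge]
    (2,5)@(5, 11): e=[10,16,2] → #
    (3,5)@(7, 11): e=[24,-12,16] → ·
    (2,6)@(5, 13): e=[20,4,4] → #
    (3,6)@(7, 13): e=[34,-24,18] → ·
    (2,7)@(5, 15): e=[30,-8,6] → ·
  covered (4 px):
    · · · · ·
    · · · · ·
    · · · · ·
    · · · # ·
    · · # · ·
    · · # · ·
    · · # · ·
    · · · · ·
T1:
  2·area = 12  (B↔C swapped to make it positive)
  edge (6, 14)→(0, 2): d=(-6,-12) top-left  bias=+0
  edge (0, 2)→(8, 16): d=(8,14) right/bottom  bias=-1
  edge (8, 16)→(6, 14): d=(-2,-2) top-left  bias=+0
    (0,4)@(1, 9): e=[-30,42,0] → ·  [on edge]
    (1,5)@(3, 11): e=[-18,30,0] → ·  [on edge]
    (2,5)@(5, 11): e=[6,2,4] → #
    (3,5)@(7, 11): e=[30,-26,8] → ·
    (2,6)@(5, 13): e=[-6,18,0] → ·  [on edge]
    (3,7)@(7, 15): e=[6,6,0] → #  [on edge]
    (4,7)@(9, 15): e=[30,-22,4] → ·
  covered (2 px):
    · · · · ·
    · · · · ·
    · · · · ·
    · · · · ·
    · · · · ·
    · · # · ·
    · · · · ·
    · · · # ·
T2:
  2·area = 16  (B↔C swapped to make it positive)
  edge (10, 16)→(6, 12): d=(-4,-4) top-left  bias=+0
  edge (6, 12)→(0, 2): d=(-6,-10) top-left  bias=+0
  edge (0, 2)→(10, 16): d=(10,14) right/bottom  bias=-1
    (0,3)@(1, 7): e=[0,-20,36] → ·  [on edge]
    (1,3)@(3, 7): e=[8,0,8] → #  [on edge]
    (2,3)@(5, 7): e=[16,20,-20] → ·
    (1,4)@(3, 9): e=[0,-12,28] → ·  [on edge]
    (2,4)@(5, 9): e=[8,8,0] → ·  [on edge]
    (2,5)@(5, 11): e=[0,-4,20] → ·  [on edge]
    (3,6)@(7, 13): e=[0,4,12] → #  [on edge]
    (4,6)@(9, 13): e=[8,24,-16] → ·
    (3,7)@(7, 15): e=[-8,-8,32] → ·
    (4,7)@(9, 15): e=[0,12,4] → #  [on edge]
  covered (3 px):
    · · · · ·
    · · · · ·
    · · · · ·
    · # · · ·
    · · · · ·
    · · · · ·
    · · · # ·
    · · · · #

Answer: "outside"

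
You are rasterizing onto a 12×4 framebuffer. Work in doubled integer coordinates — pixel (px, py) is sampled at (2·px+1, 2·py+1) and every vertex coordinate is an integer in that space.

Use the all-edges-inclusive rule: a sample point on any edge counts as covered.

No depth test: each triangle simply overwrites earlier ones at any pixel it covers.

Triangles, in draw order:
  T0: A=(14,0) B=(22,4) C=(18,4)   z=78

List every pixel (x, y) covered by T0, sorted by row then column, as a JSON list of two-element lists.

T0:
  2·area = 16
  edge (14, 0)→(22, 4): d=(8,4) inclusive
  edge (22, 4)→(18, 4): d=(-4,0) inclusive
  edge (18, 4)→(14, 0): d=(-4,-4) inclusive
    (7,0)@(15, 1): e=[4,12,0] → █  [on edge]
    (8,0)@(17, 1): e=[-4,12,8] → ·
    (7,1)@(15, 3): e=[20,4,-8] → ·
    (8,1)@(17, 3): e=[12,4,0] → █  [on edge]
    (9,1)@(19, 3): e=[4,4,8] → █
    (10,1)@(21, 3): e=[-4,4,16] → ·
    (8,2)@(17, 5): e=[28,-4,-8] → ·
    (9,2)@(19, 5): e=[20,-4,0] → ·  [on edge]
    (10,3)@(21, 7): e=[28,-12,0] → ·  [on edge]
  covered (3 px):
    · · · · · · · █ · · · ·
    · · · · · · · · █ █ · ·
    · · · · · · · · · · · ·
    · · · · · · · · · · · ·

Final: [[7,0],[8,1],[9,1]]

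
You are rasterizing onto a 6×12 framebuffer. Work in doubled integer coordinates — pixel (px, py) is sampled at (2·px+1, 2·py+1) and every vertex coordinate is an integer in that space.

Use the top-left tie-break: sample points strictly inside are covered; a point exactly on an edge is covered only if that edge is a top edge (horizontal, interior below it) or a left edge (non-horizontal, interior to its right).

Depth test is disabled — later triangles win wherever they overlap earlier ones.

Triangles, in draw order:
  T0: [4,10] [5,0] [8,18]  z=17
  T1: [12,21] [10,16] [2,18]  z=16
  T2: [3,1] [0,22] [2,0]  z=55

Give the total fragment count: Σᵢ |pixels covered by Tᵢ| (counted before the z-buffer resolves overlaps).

T0:
  2·area = 48
  edge (4, 10)→(5, 0): d=(1,-10) top-left  bias=+0
  edge (5, 0)→(8, 18): d=(3,18) right/bottom  bias=-1
  edge (8, 18)→(4, 10): d=(-4,-8) top-left  bias=+0
    (2,0)@(5, 1): e=[1,3,44] → █
    (3,0)@(7, 1): e=[21,-33,60] → ·
    (2,1)@(5, 3): e=[3,9,36] → █
    (3,1)@(7, 3): e=[23,-27,52] → ·
    (2,2)@(5, 5): e=[5,15,28] → █
    (3,2)@(7, 5): e=[25,-21,44] → ·
    (2,3)@(5, 7): e=[7,21,20] → █
    (3,3)@(7, 7): e=[27,-15,36] → ·
    (2,4)@(5, 9): e=[9,27,12] → █
    (3,4)@(7, 9): e=[29,-9,28] → ·
    (2,5)@(5, 11): e=[11,33,4] → █
    (3,5)@(7, 11): e=[31,-3,20] → ·
  covered (8 px):
    · · █ · · ·
    · · █ · · ·
    · · █ · · ·
    · · █ · · ·
    · · █ · · ·
    · · █ · · ·
    · · · █ · ·
    · · · █ · ·
    · · · · · ·
    · · · · · ·
    · · · · · ·
    · · · · · ·
T1:
  2·area = 44  (B↔C swapped to make it positive)
  edge (12, 21)→(2, 18): d=(-10,-3) top-left  bias=+0
  edge (2, 18)→(10, 16): d=(8,-2) top-left  bias=+0
  edge (10, 16)→(12, 21): d=(2,5) right/bottom  bias=-1
    (3,8)@(7, 17): e=[25,2,17] → █
    (4,8)@(9, 17): e=[31,6,7] → █
    (5,8)@(11, 17): e=[37,10,-3] → ·
    (3,9)@(7, 19): e=[5,18,21] → █
    (5,9)@(11, 19): e=[17,26,1] → █
    (3,10)@(7, 21): e=[-15,34,25] → ·
    (4,10)@(9, 21): e=[-9,38,15] → ·
    (5,10)@(11, 21): e=[-3,42,5] → ·
  covered (5 px):
    · · · · · ·
    · · · · · ·
    · · · · · ·
    · · · · · ·
    · · · · · ·
    · · · · · ·
    · · · · · ·
    · · · · · ·
    · · · █ █ ·
    · · · █ █ █
    · · · · · ·
    · · · · · ·
T2:
  2·area = 24
  edge (3, 1)→(0, 22): d=(-3,21) right/bottom  bias=-1
  edge (0, 22)→(2, 0): d=(2,-22) top-left  bias=+0
  edge (2, 0)→(3, 1): d=(1,1) right/bottom  bias=-1
    (1,0)@(3, 1): e=[0,24,0] → ·  [on edge]
    (2,1)@(5, 3): e=[-48,72,0] → ·  [on edge]
    (3,2)@(7, 5): e=[-96,120,0] → ·  [on edge]
    (4,3)@(9, 7): e=[-144,168,0] → ·  [on edge]
    (5,4)@(11, 9): e=[-192,216,0] → ·  [on edge]
    (0,5)@(1, 11): e=[12,0,12] → █  [on edge]
    (1,5)@(3, 11): e=[-30,44,10] → ·
    (0,6)@(1, 13): e=[6,4,14] → █
    (1,6)@(3, 13): e=[-36,48,12] → ·
    (0,7)@(1, 15): e=[0,8,16] → ·  [on edge]
  covered (2 px):
    · · · · · ·
    · · · · · ·
    · · · · · ·
    · · · · · ·
    · · · · · ·
    █ · · · · ·
    █ · · · · ·
    · · · · · ·
    · · · · · ·
    · · · · · ·
    · · · · · ·
    · · · · · ·

Result: 15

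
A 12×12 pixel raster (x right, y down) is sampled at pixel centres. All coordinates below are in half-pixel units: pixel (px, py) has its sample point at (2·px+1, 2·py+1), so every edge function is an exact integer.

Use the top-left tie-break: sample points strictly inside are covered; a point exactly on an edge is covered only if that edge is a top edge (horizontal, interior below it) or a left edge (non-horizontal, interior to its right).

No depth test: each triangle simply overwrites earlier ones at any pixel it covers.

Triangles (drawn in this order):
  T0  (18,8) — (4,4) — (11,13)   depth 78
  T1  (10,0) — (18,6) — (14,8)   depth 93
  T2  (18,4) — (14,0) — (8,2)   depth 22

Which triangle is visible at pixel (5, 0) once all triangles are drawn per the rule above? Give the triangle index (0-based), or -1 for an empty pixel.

T0:
  2·area = 98  (B↔C swapped to make it positive)
  edge (18, 8)→(11, 13): d=(-7,5) right/bottom  bias=-1
  edge (11, 13)→(4, 4): d=(-7,-9) top-left  bias=+0
  edge (4, 4)→(18, 8): d=(14,4) right/bottom  bias=-1
    (2,2)@(5, 5): e=[86,2,10] → █
    (3,2)@(7, 5): e=[76,20,2] → █
    (4,2)@(9, 5): e=[66,38,-6] → ·
    (2,3)@(5, 7): e=[72,-12,38] → ·
    (3,3)@(7, 7): e=[62,6,30] → █
    (4,3)@(9, 7): e=[52,24,22] → █
    (5,3)@(11, 7): e=[42,42,14] → █
    (6,3)@(13, 7): e=[32,60,6] → █
    (7,3)@(15, 7): e=[22,78,-2] → ·
    (3,4)@(7, 9): e=[48,-8,58] → ·
    (4,4)@(9, 9): e=[38,10,50] → █
    (7,4)@(15, 9): e=[8,64,26] → █
    (5,6)@(11, 13): e=[0,0,98] → ·  [on edge]
  covered (12 px):
    · · · · · · · · · · · ·
    · · · · · · · · · · · ·
    · · █ █ · · · · · · · ·
    · · · █ █ █ █ · · · · ·
    · · · · █ █ █ █ · · · ·
    · · · · · █ █ · · · · ·
    · · · · · · · · · · · ·
    · · · · · · · · · · · ·
    · · · · · · · · · · · ·
    · · · · · · · · · · · ·
    · · · · · · · · · · · ·
    · · · · · · · · · · · ·
T1:
  2·area = 40
  edge (10, 0)→(18, 6): d=(8,6) right/bottom  bias=-1
  edge (18, 6)→(14, 8): d=(-4,2) right/bottom  bias=-1
  edge (14, 8)→(10, 0): d=(-4,-8) top-left  bias=+0
    (5,0)@(11, 1): e=[2,34,4] → █
    (6,0)@(13, 1): e=[-10,30,20] → ·
    (5,1)@(11, 3): e=[18,26,-4] → ·
    (6,1)@(13, 3): e=[6,22,12] → █
    (7,1)@(15, 3): e=[-6,18,28] → ·
    (6,2)@(13, 5): e=[22,14,4] → █
    (7,2)@(15, 5): e=[10,10,20] → █
    (8,2)@(17, 5): e=[-2,6,36] → ·
    (6,3)@(13, 7): e=[38,6,-4] → ·
    (7,3)@(15, 7): e=[26,2,12] → █
    (8,3)@(17, 7): e=[14,-2,28] → ·
    (7,4)@(15, 9): e=[42,-6,4] → ·
  covered (5 px):
    · · · · · █ · · · · · ·
    · · · · · · █ · · · · ·
    · · · · · · █ █ · · · ·
    · · · · · · · █ · · · ·
    · · · · · · · · · · · ·
    · · · · · · · · · · · ·
    · · · · · · · · · · · ·
    · · · · · · · · · · · ·
    · · · · · · · · · · · ·
    · · · · · · · · · · · ·
    · · · · · · · · · · · ·
    · · · · · · · · · · · ·
T2:
  2·area = 32  (B↔C swapped to make it positive)
  edge (18, 4)→(8, 2): d=(-10,-2) top-left  bias=+0
  edge (8, 2)→(14, 0): d=(6,-2) top-left  bias=+0
  edge (14, 0)→(18, 4): d=(4,4) right/bottom  bias=-1
    (1,0)@(3, 1): e=[0,-16,48] → ·  [on edge]
    (5,0)@(11, 1): e=[16,0,16] → █  [on edge]
    (6,0)@(13, 1): e=[20,4,8] → █
    (7,0)@(15, 1): e=[24,8,0] → ·  [on edge]
    (2,1)@(5, 3): e=[-16,0,48] → ·  [on edge]
    (5,1)@(11, 3): e=[-4,12,24] → ·
    (6,1)@(13, 3): e=[0,16,16] → █  [on edge]
    (7,1)@(15, 3): e=[4,20,8] → █
    (8,1)@(17, 3): e=[8,24,0] → ·  [on edge]
    (6,2)@(13, 5): e=[-20,28,24] → ·
    (7,2)@(15, 5): e=[-16,32,16] → ·
    (9,2)@(19, 5): e=[-8,40,0] → ·  [on edge]
    (11,2)@(23, 5): e=[0,48,-16] → ·  [on edge]
    (10,3)@(21, 7): e=[-24,56,0] → ·  [on edge]
    (11,4)@(23, 9): e=[-40,72,0] → ·  [on edge]
  covered (4 px):
    · · · · · █ █ · · · · ·
    · · · · · · █ █ · · · ·
    · · · · · · · · · · · ·
    · · · · · · · · · · · ·
    · · · · · · · · · · · ·
    · · · · · · · · · · · ·
    · · · · · · · · · · · ·
    · · · · · · · · · · · ·
    · · · · · · · · · · · ·
    · · · · · · · · · · · ·
    · · · · · · · · · · · ·
    · · · · · · · · · · · ·

Z-buffer (winner per pixel, '.' = empty):
  . . . . . 2 2 . . . . .
  . . . . . . 2 2 . . . .
  . . 0 0 . . 1 1 . . . .
  . . . 0 0 0 0 1 . . . .
  . . . . 0 0 0 0 . . . .
  . . . . . 0 0 . . . . .
  . . . . . . . . . . . .
  . . . . . . . . . . . .
  . . . . . . . . . . . .
  . . . . . . . . . . . .
  . . . . . . . . . . . .
  . . . . . . . . . . . .

Final: 2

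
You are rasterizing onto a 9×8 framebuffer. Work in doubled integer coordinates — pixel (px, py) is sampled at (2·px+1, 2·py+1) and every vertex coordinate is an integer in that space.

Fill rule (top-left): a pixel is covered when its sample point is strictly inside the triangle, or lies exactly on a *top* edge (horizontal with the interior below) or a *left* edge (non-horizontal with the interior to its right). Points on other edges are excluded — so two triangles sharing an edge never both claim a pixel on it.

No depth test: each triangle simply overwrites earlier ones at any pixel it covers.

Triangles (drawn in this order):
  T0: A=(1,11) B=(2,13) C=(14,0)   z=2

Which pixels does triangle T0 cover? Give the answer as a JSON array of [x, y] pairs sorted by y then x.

T0:
  2·area = 37  (B↔C swapped to make it positive)
  edge (1, 11)→(14, 0): d=(13,-11) top-left  bias=+0
  edge (14, 0)→(2, 13): d=(-12,13) right/bottom  bias=-1
  edge (2, 13)→(1, 11): d=(-1,-2) top-left  bias=+0
    (6,0)@(13, 1): e=[2,1,34] → #
    (7,0)@(15, 1): e=[24,-25,38] → ·
    (5,1)@(11, 3): e=[6,3,28] → #
    (6,1)@(13, 3): e=[28,-23,32] → ·
    (4,2)@(9, 5): e=[10,5,22] → #
    (5,2)@(11, 5): e=[32,-21,26] → ·
    (3,3)@(7, 7): e=[14,7,16] → #
    (4,3)@(9, 7): e=[36,-19,20] → ·
    (2,4)@(5, 9): e=[18,9,10] → #
    (3,4)@(7, 9): e=[40,-17,14] → ·
    (0,5)@(1, 11): e=[0,37,0] → #  [on edge]
    (1,5)@(3, 11): e=[22,11,4] → #
    (1,7)@(3, 15): e=[74,-37,0] → ·  [on edge]
  covered (7 px):
    · · · · · · # · ·
    · · · · · # · · ·
    · · · · # · · · ·
    · · · # · · · · ·
    · · # · · · · · ·
    # # · · · · · · ·
    · · · · · · · · ·
    · · · · · · · · ·

Final: [[6,0],[5,1],[4,2],[3,3],[2,4],[0,5],[1,5]]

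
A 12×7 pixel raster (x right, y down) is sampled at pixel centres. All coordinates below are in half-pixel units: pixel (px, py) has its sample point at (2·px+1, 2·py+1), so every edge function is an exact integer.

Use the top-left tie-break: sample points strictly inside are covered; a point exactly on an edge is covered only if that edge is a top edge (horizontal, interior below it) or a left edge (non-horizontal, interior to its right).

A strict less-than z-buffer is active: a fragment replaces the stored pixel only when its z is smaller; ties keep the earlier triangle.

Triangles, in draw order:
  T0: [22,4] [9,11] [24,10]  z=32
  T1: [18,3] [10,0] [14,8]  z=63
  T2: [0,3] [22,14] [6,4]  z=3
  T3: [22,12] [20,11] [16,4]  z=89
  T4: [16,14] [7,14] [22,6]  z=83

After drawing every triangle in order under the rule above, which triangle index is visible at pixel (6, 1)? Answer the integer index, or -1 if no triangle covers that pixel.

T0:
  2·area = 92  (B↔C swapped to make it positive)
  edge (22, 4)→(24, 10): d=(2,6) right/bottom  bias=-1
  edge (24, 10)→(9, 11): d=(-15,1) right/bottom  bias=-1
  edge (9, 11)→(22, 4): d=(13,-7) top-left  bias=+0
    (10,0)@(21, 1): e=[0,138,-46] → ·  [on edge]
    (10,2)@(21, 5): e=[8,78,6] → █
    (11,2)@(23, 5): e=[-4,76,20] → ·
    (8,3)@(17, 7): e=[36,52,4] → █
    (9,3)@(19, 7): e=[24,50,18] → █
    (11,3)@(23, 7): e=[0,46,46] → ·  [on edge]
    (6,4)@(13, 9): e=[64,26,2] → █
    (7,4)@(15, 9): e=[52,24,16] → █
    (11,4)@(23, 9): e=[4,16,72] → █
    (4,5)@(9, 11): e=[92,0,0] → ·  [on edge]
    (6,5)@(13, 11): e=[68,-4,28] → ·
    (7,5)@(15, 11): e=[56,-6,42] → ·
  covered (10 px):
    · · · · · · · · · · · ·
    · · · · · · · · · · · ·
    · · · · · · · · · · █ ·
    · · · · · · · · █ █ █ ·
    · · · · · · █ █ █ █ █ █
    · · · · · · · · · · · ·
    · · · · · · · · · · · ·
T1:
  2·area = 52  (B↔C swapped to make it positive)
  edge (18, 3)→(14, 8): d=(-4,5) right/bottom  bias=-1
  edge (14, 8)→(10, 0): d=(-4,-8) top-left  bias=+0
  edge (10, 0)→(18, 3): d=(8,3) right/bottom  bias=-1
    (5,0)@(11, 1): e=[43,4,5] → █
    (6,0)@(13, 1): e=[33,20,-1] → ·
    (5,1)@(11, 3): e=[35,-4,21] → ·
    (6,1)@(13, 3): e=[25,12,15] → █
    (7,1)@(15, 3): e=[15,28,9] → █
    (8,1)@(17, 3): e=[5,44,3] → █
    (9,1)@(19, 3): e=[-5,60,-3] → ·
    (6,2)@(13, 5): e=[17,4,31] → █
    (8,2)@(17, 5): e=[-3,36,19] → ·
    (6,3)@(13, 7): e=[9,-4,47] → ·
    (7,3)@(15, 7): e=[-1,12,41] → ·
  covered (6 px):
    · · · · · █ · · · · · ·
    · · · · · · █ █ █ · · ·
    · · · · · · █ █ · · · ·
    · · · · · · · · · · · ·
    · · · · · · · · · · · ·
    · · · · · · · · · · · ·
    · · · · · · · · · · · ·
T2:
  2·area = 44  (B↔C swapped to make it positive)
  edge (0, 3)→(6, 4): d=(6,1) right/bottom  bias=-1
  edge (6, 4)→(22, 14): d=(16,10) right/bottom  bias=-1
  edge (22, 14)→(0, 3): d=(-22,-11) top-left  bias=+0
    (2,2)@(5, 5): e=[7,26,11] → █
    (3,2)@(7, 5): e=[5,6,33] → █
    (4,2)@(9, 5): e=[3,-14,55] → ·
    (2,3)@(5, 7): e=[19,58,-33] → ·
    (3,3)@(7, 7): e=[17,38,-11] → ·
    (4,3)@(9, 7): e=[15,18,11] → █
    (5,3)@(11, 7): e=[13,-2,33] → ·
    (4,4)@(9, 9): e=[27,50,-33] → ·
    (6,4)@(13, 9): e=[23,10,11] → █
    (7,4)@(15, 9): e=[21,-10,33] → ·
    (6,5)@(13, 11): e=[35,42,-33] → ·
    (8,5)@(17, 11): e=[31,2,11] → █
  covered (5 px):
    · · · · · · · · · · · ·
    · · · · · · · · · · · ·
    · · █ █ · · · · · · · ·
    · · · · █ · · · · · · ·
    · · · · · · █ · · · · ·
    · · · · · · · · █ · · ·
    · · · · · · · · · · · ·
T3:
  2·area = 10
  edge (22, 12)→(20, 11): d=(-2,-1) top-left  bias=+0
  edge (20, 11)→(16, 4): d=(-4,-7) top-left  bias=+0
  edge (16, 4)→(22, 12): d=(6,8) right/bottom  bias=-1
    (9,4)@(19, 9): e=[3,1,6] → █
    (10,4)@(21, 9): e=[5,15,-10] → ·
    (9,5)@(19, 11): e=[-1,-7,18] → ·
    (10,5)@(21, 11): e=[1,7,2] → █
    (11,5)@(23, 11): e=[3,21,-14] → ·
    (10,6)@(21, 13): e=[-3,-1,14] → ·
  covered (2 px):
    · · · · · · · · · · · ·
    · · · · · · · · · · · ·
    · · · · · · · · · · · ·
    · · · · · · · · · · · ·
    · · · · · · · · · █ · ·
    · · · · · · · · · · █ ·
    · · · · · · · · · · · ·
T4:
  2·area = 72
  edge (16, 14)→(7, 14): d=(-9,0) right/bottom  bias=-1
  edge (7, 14)→(22, 6): d=(15,-8) top-left  bias=+0
  edge (22, 6)→(16, 14): d=(-6,8) right/bottom  bias=-1
    (10,3)@(21, 7): e=[63,7,2] → █
    (11,3)@(23, 7): e=[63,23,-14] → ·
    (8,4)@(17, 9): e=[45,5,22] → █
    (9,4)@(19, 9): e=[45,21,6] → █
    (10,4)@(21, 9): e=[45,37,-10] → ·
    (6,5)@(13, 11): e=[27,3,42] → █
    (7,5)@(15, 11): e=[27,19,26] → █
    (9,5)@(19, 11): e=[27,51,-6] → ·
    (4,6)@(9, 13): e=[9,1,62] → █
    (5,6)@(11, 13): e=[9,17,46] → █
    (8,6)@(17, 13): e=[9,65,-2] → ·
  covered (10 px):
    · · · · · · · · · · · ·
    · · · · · · · · · · · ·
    · · · · · · · · · · · ·
    · · · · · · · · · · █ ·
    · · · · · · · · █ █ · ·
    · · · · · · █ █ █ · · ·
    · · · · █ █ █ █ · · · ·

Z-buffer (winner per pixel, '.' = empty):
  . . . . . 1 . . . . . .
  . . . . . . 1 1 1 . . .
  . . 2 2 . . 1 1 . . 0 .
  . . . . 2 . . . 0 0 0 .
  . . . . . . 2 0 0 0 0 0
  . . . . . . 4 4 2 . 3 .
  . . . . 4 4 4 4 . . . .

Result: 1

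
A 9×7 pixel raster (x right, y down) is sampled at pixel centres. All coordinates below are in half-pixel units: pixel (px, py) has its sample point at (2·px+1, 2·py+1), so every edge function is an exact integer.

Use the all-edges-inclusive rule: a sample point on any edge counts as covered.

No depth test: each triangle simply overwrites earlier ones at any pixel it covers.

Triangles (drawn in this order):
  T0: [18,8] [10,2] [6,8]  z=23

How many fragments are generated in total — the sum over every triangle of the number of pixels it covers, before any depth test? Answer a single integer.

T0:
  2·area = 72  (B↔C swapped to make it positive)
  edge (18, 8)→(6, 8): d=(-12,0) inclusive
  edge (6, 8)→(10, 2): d=(4,-6) inclusive
  edge (10, 2)→(18, 8): d=(8,6) inclusive
    (5,1)@(11, 3): e=[60,10,2] → X
    (6,1)@(13, 3): e=[60,22,-10] → .
    (4,2)@(9, 5): e=[36,6,30] → X
    (6,2)@(13, 5): e=[36,30,6] → X
    (7,2)@(15, 5): e=[36,42,-6] → .
    (3,3)@(7, 7): e=[12,2,58] → X
    (7,3)@(15, 7): e=[12,50,10] → X
    (8,3)@(17, 7): e=[12,62,-2] → .
    (3,4)@(7, 9): e=[-12,10,74] → .
    (4,4)@(9, 9): e=[-12,22,62] → .
    (5,4)@(11, 9): e=[-12,34,50] → .
    (6,4)@(13, 9): e=[-12,46,38] → .
  covered (9 px):
    . . . . . . . . .
    . . . . . X . . .
    . . . . X X X . .
    . . . X X X X X .
    . . . . . . . . .
    . . . . . . . . .
    . . . . . . . . .

Final: 9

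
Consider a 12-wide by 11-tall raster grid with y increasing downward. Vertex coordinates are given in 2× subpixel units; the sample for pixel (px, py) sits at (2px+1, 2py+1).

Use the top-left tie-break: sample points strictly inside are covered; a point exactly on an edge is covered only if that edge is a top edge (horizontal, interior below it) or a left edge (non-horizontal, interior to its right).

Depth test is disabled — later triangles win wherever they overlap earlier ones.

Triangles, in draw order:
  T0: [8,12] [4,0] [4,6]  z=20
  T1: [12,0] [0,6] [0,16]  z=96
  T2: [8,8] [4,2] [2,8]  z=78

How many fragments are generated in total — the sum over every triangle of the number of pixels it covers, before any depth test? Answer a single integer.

T0:
  2·area = 24  (B↔C swapped to make it positive)
  edge (8, 12)→(4, 6): d=(-4,-6) top-left  bias=+0
  edge (4, 6)→(4, 0): d=(0,-6) top-left  bias=+0
  edge (4, 0)→(8, 12): d=(4,12) right/bottom  bias=-1
    (2,1)@(5, 3): e=[18,6,0] → .  [on edge]
    (2,2)@(5, 5): e=[10,6,8] → X
    (3,2)@(7, 5): e=[22,18,-16] → .
    (2,3)@(5, 7): e=[2,6,16] → X
    (3,3)@(7, 7): e=[14,18,-8] → .
    (2,4)@(5, 9): e=[-6,6,24] → .
    (3,4)@(7, 9): e=[6,18,0] → .  [on edge]
    (4,7)@(9, 15): e=[-6,30,0] → .  [on edge]
    (5,10)@(11, 21): e=[-18,42,0] → .  [on edge]
  covered (2 px):
    . . . . . . . . . . . .
    . . . . . . . . . . . .
    . . X . . . . . . . . .
    . . X . . . . . . . . .
    . . . . . . . . . . . .
    . . . . . . . . . . . .
    . . . . . . . . . . . .
    . . . . . . . . . . . .
    . . . . . . . . . . . .
    . . . . . . . . . . . .
    . . . . . . . . . . . .
T1:
  2·area = 120  (B↔C swapped to make it positive)
  edge (12, 0)→(0, 16): d=(-12,16) right/bottom  bias=-1
  edge (0, 16)→(0, 6): d=(0,-10) top-left  bias=+0
  edge (0, 6)→(12, 0): d=(12,-6) top-left  bias=+0
    (5,0)@(11, 1): e=[4,110,6] → X
    (6,0)@(13, 1): e=[-28,130,18] → .
    (3,1)@(7, 3): e=[44,70,6] → X
    (4,1)@(9, 3): e=[12,90,18] → X
    (5,1)@(11, 3): e=[-20,110,30] → .
    (1,2)@(3, 5): e=[84,30,6] → X
    (2,2)@(5, 5): e=[52,50,18] → X
    (4,2)@(9, 5): e=[-12,90,42] → .
    (0,3)@(1, 7): e=[92,10,18] → X
    (3,3)@(7, 7): e=[-4,70,54] → .
    (0,4)@(1, 9): e=[68,10,42] → X
    (3,4)@(7, 9): e=[-28,70,78] → .
  covered (15 px):
    . . . . . X . . . . . .
    . . . X X . . . . . . .
    . X X X . . . . . . . .
    X X X . . . . . . . . .
    X X X . . . . . . . . .
    X X . . . . . . . . . .
    X . . . . . . . . . . .
    . . . . . . . . . . . .
    . . . . . . . . . . . .
    . . . . . . . . . . . .
    . . . . . . . . . . . .
T2:
  2·area = 36  (B↔C swapped to make it positive)
  edge (8, 8)→(2, 8): d=(-6,0) right/bottom  bias=-1
  edge (2, 8)→(4, 2): d=(2,-6) top-left  bias=+0
  edge (4, 2)→(8, 8): d=(4,6) right/bottom  bias=-1
    (1,2)@(3, 5): e=[18,0,18] → X  [on edge]
    (2,2)@(5, 5): e=[18,12,6] → X
    (3,2)@(7, 5): e=[18,24,-6] → .
    (1,3)@(3, 7): e=[6,4,26] → X
    (3,3)@(7, 7): e=[6,28,2] → X
    (4,3)@(9, 7): e=[6,40,-10] → .
    (1,4)@(3, 9): e=[-6,8,34] → .
    (2,4)@(5, 9): e=[-6,20,22] → .
    (3,4)@(7, 9): e=[-6,32,10] → .
    (0,5)@(1, 11): e=[-18,0,54] → .  [on edge]
  covered (5 px):
    . . . . . . . . . . . .
    . . . . . . . . . . . .
    . X X . . . . . . . . .
    . X X X . . . . . . . .
    . . . . . . . . . . . .
    . . . . . . . . . . . .
    . . . . . . . . . . . .
    . . . . . . . . . . . .
    . . . . . . . . . . . .
    . . . . . . . . . . . .
    . . . . . . . . . . . .

Answer: 22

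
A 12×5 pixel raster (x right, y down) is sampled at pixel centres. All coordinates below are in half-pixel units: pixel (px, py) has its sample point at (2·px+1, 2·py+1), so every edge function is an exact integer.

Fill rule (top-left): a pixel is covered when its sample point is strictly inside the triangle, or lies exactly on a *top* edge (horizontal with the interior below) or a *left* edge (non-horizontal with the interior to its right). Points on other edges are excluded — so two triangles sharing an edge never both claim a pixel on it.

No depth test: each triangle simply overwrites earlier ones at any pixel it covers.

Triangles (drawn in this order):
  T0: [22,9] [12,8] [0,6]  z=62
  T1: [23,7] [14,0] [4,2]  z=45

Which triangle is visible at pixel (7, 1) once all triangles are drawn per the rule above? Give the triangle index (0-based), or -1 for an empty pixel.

T0:
  2·area = 8
  edge (22, 9)→(12, 8): d=(-10,-1) top-left  bias=+0
  edge (12, 8)→(0, 6): d=(-12,-2) top-left  bias=+0
  edge (0, 6)→(22, 9): d=(22,3) right/bottom  bias=-1
    (3,3)@(7, 7): e=[5,2,1] → #
    (4,3)@(9, 7): e=[7,6,-5] → ·
    (3,4)@(7, 9): e=[-15,-22,45] → ·
  covered (1 px):
    · · · · · · · · · · · ·
    · · · · · · · · · · · ·
    · · · · · · · · · · · ·
    · · · # · · · · · · · ·
    · · · · · · · · · · · ·
T1:
  2·area = 88  (B↔C swapped to make it positive)
  edge (23, 7)→(4, 2): d=(-19,-5) top-left  bias=+0
  edge (4, 2)→(14, 0): d=(10,-2) top-left  bias=+0
  edge (14, 0)→(23, 7): d=(9,7) right/bottom  bias=-1
    (4,0)@(9, 1): e=[44,0,44] → #  [on edge]
    (5,0)@(11, 1): e=[54,4,30] → #
    (6,0)@(13, 1): e=[64,8,16] → #
    (7,0)@(15, 1): e=[74,12,2] → #
    (8,0)@(17, 1): e=[84,16,-12] → ·
    (4,1)@(9, 3): e=[6,20,62] → #
    (8,1)@(17, 3): e=[46,36,6] → #
    (9,1)@(19, 3): e=[56,40,-8] → ·
    (4,2)@(9, 5): e=[-32,40,80] → ·
    (5,2)@(11, 5): e=[-22,44,66] → ·
    (6,2)@(13, 5): e=[-12,48,52] → ·
    (7,2)@(15, 5): e=[-2,52,38] → ·
    (11,3)@(23, 7): e=[0,88,0] → ·  [on edge]
  covered (11 px):
    · · · · # # # # · · · ·
    · · · · # # # # # · · ·
    · · · · · · · · # # · ·
    · · · · · · · · · · · ·
    · · · · · · · · · · · ·

Z-buffer (winner per pixel, '.' = empty):
  . . . . 1 1 1 1 . . . .
  . . . . 1 1 1 1 1 . . .
  . . . . . . . . 1 1 . .
  . . . 0 . . . . . . . .
  . . . . . . . . . . . .

Result: 1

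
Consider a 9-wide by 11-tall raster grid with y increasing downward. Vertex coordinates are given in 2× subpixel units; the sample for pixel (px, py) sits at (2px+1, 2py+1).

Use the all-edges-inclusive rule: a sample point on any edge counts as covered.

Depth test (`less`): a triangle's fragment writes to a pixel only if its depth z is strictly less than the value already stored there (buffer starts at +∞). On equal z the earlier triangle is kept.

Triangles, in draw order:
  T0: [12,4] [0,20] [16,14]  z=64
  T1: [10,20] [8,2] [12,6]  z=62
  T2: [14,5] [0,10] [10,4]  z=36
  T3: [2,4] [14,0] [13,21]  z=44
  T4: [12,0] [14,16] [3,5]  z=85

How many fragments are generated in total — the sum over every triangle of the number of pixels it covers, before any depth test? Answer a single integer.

T0:
  2·area = 184  (B↔C swapped to make it positive)
  edge (12, 4)→(16, 14): d=(4,10) inclusive
  edge (16, 14)→(0, 20): d=(-16,6) inclusive
  edge (0, 20)→(12, 4): d=(12,-16) inclusive
    (5,3)@(11, 7): e=[22,142,20] → X
    (6,3)@(13, 7): e=[2,130,52] → X
    (7,3)@(15, 7): e=[-18,118,84] → .
    (4,4)@(9, 9): e=[50,122,12] → X
    (7,4)@(15, 9): e=[-10,86,108] → .
    (3,5)@(7, 11): e=[78,102,4] → X
    (7,5)@(15, 11): e=[-2,54,132] → .
    (3,6)@(7, 13): e=[86,70,28] → X
    (7,6)@(15, 13): e=[6,22,156] → X
    (8,6)@(17, 13): e=[-14,10,188] → .
    (2,7)@(5, 15): e=[114,50,20] → X
    (7,7)@(15, 15): e=[14,-10,180] → .
  covered (23 px):
    . . . . . . . . .
    . . . . . . . . .
    . . . . . . . . .
    . . . . . X X . .
    . . . . X X X . .
    . . . X X X X . .
    . . . X X X X X .
    . . X X X X X . .
    . X X X . . . . .
    X . . . . . . . .
    . . . . . . . . .
T1:
  2·area = 64
  edge (10, 20)→(8, 2): d=(-2,-18) inclusive
  edge (8, 2)→(12, 6): d=(4,4) inclusive
  edge (12, 6)→(10, 20): d=(-2,14) inclusive
    (3,0)@(7, 1): e=[-16,0,80] → .  [on edge]
    (4,1)@(9, 3): e=[16,0,48] → X  [on edge]
    (5,1)@(11, 3): e=[52,-8,20] → .
    (4,2)@(9, 5): e=[12,8,44] → X
    (5,2)@(11, 5): e=[48,0,16] → X  [on edge]
    (6,2)@(13, 5): e=[84,-8,-12] → .
    (4,3)@(9, 7): e=[8,16,40] → X
    (6,3)@(13, 7): e=[80,0,-16] → .  [on edge]
    (4,4)@(9, 9): e=[4,24,36] → X
    (6,4)@(13, 9): e=[76,8,-20] → .
    (7,4)@(15, 9): e=[112,0,-48] → .  [on edge]
    (4,5)@(9, 11): e=[0,32,32] → X  [on edge]
    (8,5)@(17, 11): e=[144,0,-80] → .  [on edge]
    (5,6)@(11, 13): e=[32,32,0] → X  [on edge]
  covered (10 px):
    . . . . . . . . .
    . . . . X . . . .
    . . . . X X . . .
    . . . . X X . . .
    . . . . X X . . .
    . . . . X X . . .
    . . . . . X . . .
    . . . . . . . . .
    . . . . . . . . .
    . . . . . . . . .
    . . . . . . . . .
T2:
  2·area = 34
  edge (14, 5)→(0, 10): d=(-14,5) inclusive
  edge (0, 10)→(10, 4): d=(10,-6) inclusive
  edge (10, 4)→(14, 5): d=(4,1) inclusive
    (7,0)@(15, 1): e=[51,0,-17] → .  [on edge]
    (4,2)@(9, 5): e=[25,4,5] → X
    (5,2)@(11, 5): e=[15,16,3] → X
    (6,2)@(13, 5): e=[5,28,1] → X
    (7,2)@(15, 5): e=[-5,40,-1] → .
    (2,3)@(5, 7): e=[17,0,17] → X  [on edge]
    (3,3)@(7, 7): e=[7,12,15] → X
    (4,3)@(9, 7): e=[-3,24,13] → .
    (5,3)@(11, 7): e=[-13,36,11] → .
    (6,3)@(13, 7): e=[-23,48,9] → .
    (2,4)@(5, 9): e=[-11,20,25] → .
    (3,4)@(7, 9): e=[-21,32,23] → .
  covered (5 px):
    . . . . . . . . .
    . . . . . . . . .
    . . . . X X X . .
    . . X X . . . . .
    . . . . . . . . .
    . . . . . . . . .
    . . . . . . . . .
    . . . . . . . . .
    . . . . . . . . .
    . . . . . . . . .
    . . . . . . . . .
T3:
  2·area = 248
  edge (2, 4)→(14, 0): d=(12,-4) inclusive
  edge (14, 0)→(13, 21): d=(-1,21) inclusive
  edge (13, 21)→(2, 4): d=(-11,-17) inclusive
    (5,0)@(11, 1): e=[0,62,186] → X  [on edge]
    (6,0)@(13, 1): e=[8,20,220] → X
    (7,0)@(15, 1): e=[16,-22,254] → .
    (2,1)@(5, 3): e=[0,186,62] → X  [on edge]
    (3,1)@(7, 3): e=[8,144,96] → X
    (4,1)@(9, 3): e=[16,102,130] → X
    (7,1)@(15, 3): e=[40,-24,232] → .
    (1,2)@(3, 5): e=[16,226,6] → X
    (7,2)@(15, 5): e=[64,-26,210] → .
    (1,3)@(3, 7): e=[40,224,-16] → .
    (2,3)@(5, 7): e=[48,182,18] → X
    (7,3)@(15, 7): e=[88,-28,188] → .
    (6,10)@(13, 21): e=[248,0,0] → X  [on edge]
  covered (35 px):
    . . . . . X X . .
    . . X X X X X . .
    . X X X X X X . .
    . . X X X X X . .
    . . . X X X X . .
    . . . X X X X . .
    . . . . X X X . .
    . . . . . X X . .
    . . . . . X X . .
    . . . . . . X . .
    . . . . . . X . .
T4:
  2·area = 154
  edge (12, 0)→(14, 16): d=(2,16) inclusive
  edge (14, 16)→(3, 5): d=(-11,-11) inclusive
  edge (3, 5)→(12, 0): d=(9,-5) inclusive
    (5,0)@(11, 1): e=[18,132,4] → X
    (6,0)@(13, 1): e=[-14,154,14] → .
    (0,1)@(1, 3): e=[182,0,-28] → .  [on edge]
    (3,1)@(7, 3): e=[86,66,2] → X
    (4,1)@(9, 3): e=[54,88,12] → X
    (6,1)@(13, 3): e=[-10,132,32] → .
    (1,2)@(3, 5): e=[154,0,0] → X  [on edge]
    (2,2)@(5, 5): e=[122,22,10] → X
    (6,2)@(13, 5): e=[-6,110,50] → .
    (1,3)@(3, 7): e=[158,-22,18] → .
    (2,3)@(5, 7): e=[126,0,28] → X  [on edge]
    (6,3)@(13, 7): e=[-2,88,68] → .
    (3,4)@(7, 9): e=[98,0,56] → X  [on edge]
    (4,5)@(9, 11): e=[70,0,84] → X  [on edge]
    (5,6)@(11, 13): e=[42,0,112] → X  [on edge]
    (6,7)@(13, 15): e=[14,0,140] → X  [on edge]
    (7,8)@(15, 17): e=[-14,0,168] → .  [on edge]
    (8,9)@(17, 19): e=[-42,0,196] → .  [on edge]
  covered (23 px):
    . . . . . X . . .
    . . . X X X . . .
    . X X X X X . . .
    . . X X X X . . .
    . . . X X X X . .
    . . . . X X X . .
    . . . . . X X . .
    . . . . . . X . .
    . . . . . . . . .
    . . . . . . . . .
    . . . . . . . . .

Answer: 96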